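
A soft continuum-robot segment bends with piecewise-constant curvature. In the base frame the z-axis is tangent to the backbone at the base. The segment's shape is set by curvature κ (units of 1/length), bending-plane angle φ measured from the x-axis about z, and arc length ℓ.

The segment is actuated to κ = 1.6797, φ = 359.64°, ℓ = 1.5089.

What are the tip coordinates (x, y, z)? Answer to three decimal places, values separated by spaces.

1.084 -0.007 0.340

θ = κ·ℓ = 1.6797 × 1.5089 = 2.53450 rad
ρ = (1 − cos θ)/κ = (1 − -0.82131)/1.6797 = 1.08431
z = sin θ / κ = 0.57048/1.6797 = 0.33963
x = ρ cos φ = 1.08431 × cos(359.64°) = 1.08429
y = ρ sin φ = 1.08431 × sin(359.64°) = -0.00681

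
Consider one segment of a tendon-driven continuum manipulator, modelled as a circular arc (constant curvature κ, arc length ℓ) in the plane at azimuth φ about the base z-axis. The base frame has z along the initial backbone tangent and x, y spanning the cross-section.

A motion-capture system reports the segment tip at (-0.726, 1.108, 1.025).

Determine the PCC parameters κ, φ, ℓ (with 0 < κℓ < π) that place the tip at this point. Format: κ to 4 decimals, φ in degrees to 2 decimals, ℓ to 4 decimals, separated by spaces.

ρ = √(x²+y²) = √(-0.726² + 1.108²) = 1.32467
φ = atan2(y, x) mod 360° = atan2(1.108, -0.726) = 123.2342°
|p|² = ρ² + z² = 1.32467² + 1.025² = 2.80537
κ = 2ρ / |p|² = 2×1.32467 / 2.80537 = 0.94438
θ = 2·atan2(ρ, z) = 2·atan2(1.32467, 1.025) = 1.82450 rad
ℓ = θ/κ = 1.82450/0.94438 = 1.93195

0.9444 123.23 1.9320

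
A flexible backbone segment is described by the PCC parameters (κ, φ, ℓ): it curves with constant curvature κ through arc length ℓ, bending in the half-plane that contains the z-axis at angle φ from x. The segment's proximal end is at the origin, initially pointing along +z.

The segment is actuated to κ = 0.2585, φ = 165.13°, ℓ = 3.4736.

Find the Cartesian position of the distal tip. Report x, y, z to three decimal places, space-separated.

θ = κ·ℓ = 0.2585 × 3.4736 = 0.89793 rad
ρ = (1 − cos θ)/κ = (1 − 0.62323)/0.2585 = 1.45751
z = sin θ / κ = 0.78204/0.2585 = 3.02528
x = ρ cos φ = 1.45751 × cos(165.13°) = -1.40870
y = ρ sin φ = 1.45751 × sin(165.13°) = 0.37404

-1.409 0.374 3.025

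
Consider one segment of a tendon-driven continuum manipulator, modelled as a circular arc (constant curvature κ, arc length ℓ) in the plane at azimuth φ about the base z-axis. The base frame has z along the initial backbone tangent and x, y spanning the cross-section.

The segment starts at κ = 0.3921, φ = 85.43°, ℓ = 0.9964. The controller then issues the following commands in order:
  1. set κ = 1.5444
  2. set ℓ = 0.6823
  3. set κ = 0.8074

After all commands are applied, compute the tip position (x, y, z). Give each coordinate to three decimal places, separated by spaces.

0.015 0.183 0.648

initial: κ=0.3921, φ=85.43°, ℓ=0.9964
cmd 1: set κ=1.5444 → (κ,φ,ℓ)=(1.5444,85.43°,0.9964) → tip=(0.0499,0.6248,0.6472)
cmd 2: set ℓ=0.6823 → (κ,φ,ℓ)=(1.5444,85.43°,0.6823) → tip=(0.0261,0.3264,0.5629)
cmd 3: set κ=0.8074 → (κ,φ,ℓ)=(0.8074,85.43°,0.6823) → tip=(0.0146,0.1826,0.6483)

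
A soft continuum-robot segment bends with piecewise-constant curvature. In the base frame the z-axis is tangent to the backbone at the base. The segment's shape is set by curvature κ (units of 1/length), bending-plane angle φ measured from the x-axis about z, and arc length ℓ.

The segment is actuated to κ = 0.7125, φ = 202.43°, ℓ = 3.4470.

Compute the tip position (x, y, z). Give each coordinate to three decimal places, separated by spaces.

-2.302 -0.950 0.889

θ = κ·ℓ = 0.7125 × 3.4470 = 2.45599 rad
ρ = (1 − cos θ)/κ = (1 − -0.77404)/0.7125 = 2.48988
z = sin θ / κ = 0.63314/0.7125 = 0.88862
x = ρ cos φ = 2.48988 × cos(202.43°) = -2.30151
y = ρ sin φ = 2.48988 × sin(202.43°) = -0.95002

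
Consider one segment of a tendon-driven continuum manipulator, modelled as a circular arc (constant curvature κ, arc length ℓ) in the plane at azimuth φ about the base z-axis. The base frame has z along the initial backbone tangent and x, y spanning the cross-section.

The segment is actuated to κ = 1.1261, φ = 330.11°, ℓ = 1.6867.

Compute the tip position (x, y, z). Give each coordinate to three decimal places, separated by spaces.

θ = κ·ℓ = 1.1261 × 1.6867 = 1.89939 rad
ρ = (1 − cos θ)/κ = (1 − -0.32271)/1.1261 = 1.17460
z = sin θ / κ = 0.94650/1.1261 = 0.84051
x = ρ cos φ = 1.17460 × cos(330.11°) = 1.01836
y = ρ sin φ = 1.17460 × sin(330.11°) = -0.58535

1.018 -0.585 0.841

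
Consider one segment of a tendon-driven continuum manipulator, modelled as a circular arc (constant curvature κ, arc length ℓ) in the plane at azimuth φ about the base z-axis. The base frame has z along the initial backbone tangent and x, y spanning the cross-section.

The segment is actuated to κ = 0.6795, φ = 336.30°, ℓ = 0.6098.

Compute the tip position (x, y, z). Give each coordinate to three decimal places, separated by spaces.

0.114 -0.050 0.592

θ = κ·ℓ = 0.6795 × 0.6098 = 0.41436 rad
ρ = (1 − cos θ)/κ = (1 − 0.91537)/0.6795 = 0.12454
z = sin θ / κ = 0.40260/0.6795 = 0.59250
x = ρ cos φ = 0.12454 × cos(336.30°) = 0.11404
y = ρ sin φ = 0.12454 × sin(336.30°) = -0.05006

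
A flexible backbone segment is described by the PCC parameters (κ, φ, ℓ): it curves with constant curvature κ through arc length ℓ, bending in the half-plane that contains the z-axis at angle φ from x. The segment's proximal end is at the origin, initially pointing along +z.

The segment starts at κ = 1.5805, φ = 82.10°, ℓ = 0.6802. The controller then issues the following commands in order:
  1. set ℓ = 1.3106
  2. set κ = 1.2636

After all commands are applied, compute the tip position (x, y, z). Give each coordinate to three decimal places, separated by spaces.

0.118 0.851 0.789

initial: κ=1.5805, φ=82.10°, ℓ=0.6802
cmd 1: set ℓ=1.3106 → (κ,φ,ℓ)=(1.5805,82.10°,1.3106) → tip=(0.1287,0.9275,0.5551)
cmd 2: set κ=1.2636 → (κ,φ,ℓ)=(1.2636,82.10°,1.3106) → tip=(0.1180,0.8506,0.7885)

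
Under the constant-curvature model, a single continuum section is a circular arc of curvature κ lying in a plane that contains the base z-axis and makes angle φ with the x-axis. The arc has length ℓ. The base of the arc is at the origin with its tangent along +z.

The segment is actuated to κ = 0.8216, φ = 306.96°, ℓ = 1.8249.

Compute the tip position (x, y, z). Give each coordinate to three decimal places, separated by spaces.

θ = κ·ℓ = 0.8216 × 1.8249 = 1.49934 rad
ρ = (1 − cos θ)/κ = (1 − 0.07140)/0.8216 = 1.13024
z = sin θ / κ = 0.99745/0.8216 = 1.21403
x = ρ cos φ = 1.13024 × cos(306.96°) = 0.67956
y = ρ sin φ = 1.13024 × sin(306.96°) = -0.90312

0.680 -0.903 1.214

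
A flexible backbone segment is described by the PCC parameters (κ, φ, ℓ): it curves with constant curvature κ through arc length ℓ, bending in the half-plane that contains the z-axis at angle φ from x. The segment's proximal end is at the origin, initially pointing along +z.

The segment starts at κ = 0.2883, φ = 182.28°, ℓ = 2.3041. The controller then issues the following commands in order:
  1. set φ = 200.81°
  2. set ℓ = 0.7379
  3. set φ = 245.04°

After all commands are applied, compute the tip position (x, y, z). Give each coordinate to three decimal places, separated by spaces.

initial: κ=0.2883, φ=182.28°, ℓ=2.3041
cmd 1: set φ=200.81° → (κ,φ,ℓ)=(0.2883,200.81°,2.3041) → tip=(-0.6894,-0.2620,2.1383)
cmd 2: set ℓ=0.7379 → (κ,φ,ℓ)=(0.2883,200.81°,0.7379) → tip=(-0.0731,-0.0278,0.7323)
cmd 3: set φ=245.04° → (κ,φ,ℓ)=(0.2883,245.04°,0.7379) → tip=(-0.0330,-0.0709,0.7323)

-0.033 -0.071 0.732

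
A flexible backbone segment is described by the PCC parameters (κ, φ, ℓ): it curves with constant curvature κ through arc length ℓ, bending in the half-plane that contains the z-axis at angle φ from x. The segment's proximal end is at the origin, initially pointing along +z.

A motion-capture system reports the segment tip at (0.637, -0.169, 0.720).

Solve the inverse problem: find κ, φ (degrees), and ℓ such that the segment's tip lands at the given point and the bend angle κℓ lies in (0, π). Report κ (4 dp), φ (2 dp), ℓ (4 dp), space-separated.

1.3835 345.14 1.0715

ρ = √(x²+y²) = √(0.637² + -0.169²) = 0.65904
φ = atan2(y, x) mod 360° = atan2(-0.169, 0.637) = 345.1414°
|p|² = ρ² + z² = 0.65904² + 0.720² = 0.95273
κ = 2ρ / |p|² = 2×0.65904 / 0.95273 = 1.38347
θ = 2·atan2(ρ, z) = 2·atan2(0.65904, 0.720) = 1.48244 rad
ℓ = θ/κ = 1.48244/1.38347 = 1.07154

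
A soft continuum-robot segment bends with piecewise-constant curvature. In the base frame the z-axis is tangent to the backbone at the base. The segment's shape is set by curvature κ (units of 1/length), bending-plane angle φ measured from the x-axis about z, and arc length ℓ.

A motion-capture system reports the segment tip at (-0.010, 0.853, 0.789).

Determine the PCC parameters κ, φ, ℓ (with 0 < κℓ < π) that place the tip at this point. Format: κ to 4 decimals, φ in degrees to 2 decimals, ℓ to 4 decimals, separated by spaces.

1.2636 90.67 1.3049

ρ = √(x²+y²) = √(-0.010² + 0.853²) = 0.85306
φ = atan2(y, x) mod 360° = atan2(0.853, -0.010) = 90.6717°
|p|² = ρ² + z² = 0.85306² + 0.789² = 1.35023
κ = 2ρ / |p|² = 2×0.85306 / 1.35023 = 1.26358
θ = 2·atan2(ρ, z) = 2·atan2(0.85306, 0.789) = 1.64878 rad
ℓ = θ/κ = 1.64878/1.26358 = 1.30485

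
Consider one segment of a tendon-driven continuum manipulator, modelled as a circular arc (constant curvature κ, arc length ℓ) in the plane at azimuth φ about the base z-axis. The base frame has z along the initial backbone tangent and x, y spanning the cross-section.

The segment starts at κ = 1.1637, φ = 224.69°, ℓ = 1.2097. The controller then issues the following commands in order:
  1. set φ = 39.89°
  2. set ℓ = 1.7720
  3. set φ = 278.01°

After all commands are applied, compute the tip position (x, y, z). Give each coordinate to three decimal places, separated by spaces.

initial: κ=1.1637, φ=224.69°, ℓ=1.2097
cmd 1: set φ=39.89° → (κ,φ,ℓ)=(1.1637,39.89°,1.2097) → tip=(0.5523,0.4616,0.8479)
cmd 2: set ℓ=1.7720 → (κ,φ,ℓ)=(1.1637,39.89°,1.7720) → tip=(0.9704,0.8111,0.7577)
cmd 3: set φ=278.01° → (κ,φ,ℓ)=(1.1637,278.01°,1.7720) → tip=(0.1762,-1.2524,0.7577)

0.176 -1.252 0.758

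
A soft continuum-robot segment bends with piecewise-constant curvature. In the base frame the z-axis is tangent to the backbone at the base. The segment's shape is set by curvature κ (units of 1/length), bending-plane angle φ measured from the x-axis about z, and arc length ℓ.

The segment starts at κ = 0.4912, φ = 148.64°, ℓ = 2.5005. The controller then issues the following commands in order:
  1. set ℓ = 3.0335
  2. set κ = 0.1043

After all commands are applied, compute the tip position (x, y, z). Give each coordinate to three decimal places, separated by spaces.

-0.406 0.248 2.983

initial: κ=0.4912, φ=148.64°, ℓ=2.5005
cmd 1: set ℓ=3.0335 → (κ,φ,ℓ)=(0.4912,148.64°,3.0335) → tip=(-1.5982,0.9740,2.0292)
cmd 2: set κ=0.1043 → (κ,φ,ℓ)=(0.1043,148.64°,3.0335) → tip=(-0.4064,0.2477,2.9831)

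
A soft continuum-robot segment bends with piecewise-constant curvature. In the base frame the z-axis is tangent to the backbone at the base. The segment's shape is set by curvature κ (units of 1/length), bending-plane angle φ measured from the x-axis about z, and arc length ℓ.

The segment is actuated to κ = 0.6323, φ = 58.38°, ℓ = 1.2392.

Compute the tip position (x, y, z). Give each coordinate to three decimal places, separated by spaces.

0.242 0.393 1.116

θ = κ·ℓ = 0.6323 × 1.2392 = 0.78355 rad
ρ = (1 − cos θ)/κ = (1 − 0.70842)/0.6323 = 0.46115
z = sin θ / κ = 0.70580/0.6323 = 1.11624
x = ρ cos φ = 0.46115 × cos(58.38°) = 0.24177
y = ρ sin φ = 0.46115 × sin(58.38°) = 0.39269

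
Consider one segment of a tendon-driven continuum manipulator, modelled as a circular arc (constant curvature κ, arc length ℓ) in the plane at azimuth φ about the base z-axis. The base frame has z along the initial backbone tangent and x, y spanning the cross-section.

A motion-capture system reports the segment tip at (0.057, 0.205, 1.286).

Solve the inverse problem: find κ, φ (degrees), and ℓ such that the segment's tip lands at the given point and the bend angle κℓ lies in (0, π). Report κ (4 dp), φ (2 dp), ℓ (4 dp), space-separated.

ρ = √(x²+y²) = √(0.057² + 0.205²) = 0.21278
φ = atan2(y, x) mod 360° = atan2(0.205, 0.057) = 74.4615°
|p|² = ρ² + z² = 0.21278² + 1.286² = 1.69907
κ = 2ρ / |p|² = 2×0.21278 / 1.69907 = 0.25046
θ = 2·atan2(ρ, z) = 2·atan2(0.21278, 1.286) = 0.32794 rad
ℓ = θ/κ = 0.32794/0.25046 = 1.30934

0.2505 74.46 1.3093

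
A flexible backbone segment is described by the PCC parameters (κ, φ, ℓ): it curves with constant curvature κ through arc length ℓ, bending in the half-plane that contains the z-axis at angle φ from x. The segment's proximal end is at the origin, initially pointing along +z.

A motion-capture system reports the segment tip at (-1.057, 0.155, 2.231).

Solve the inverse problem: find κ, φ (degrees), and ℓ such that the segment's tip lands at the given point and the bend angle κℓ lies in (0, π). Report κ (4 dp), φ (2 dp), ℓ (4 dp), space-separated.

0.3492 171.66 2.5578

ρ = √(x²+y²) = √(-1.057² + 0.155²) = 1.06830
φ = atan2(y, x) mod 360° = atan2(0.155, -1.057) = 171.6575°
|p|² = ρ² + z² = 1.06830² + 2.231² = 6.11863
κ = 2ρ / |p|² = 2×1.06830 / 6.11863 = 0.34920
θ = 2·atan2(ρ, z) = 2·atan2(1.06830, 2.231) = 0.89316 rad
ℓ = θ/κ = 0.89316/0.34920 = 2.55776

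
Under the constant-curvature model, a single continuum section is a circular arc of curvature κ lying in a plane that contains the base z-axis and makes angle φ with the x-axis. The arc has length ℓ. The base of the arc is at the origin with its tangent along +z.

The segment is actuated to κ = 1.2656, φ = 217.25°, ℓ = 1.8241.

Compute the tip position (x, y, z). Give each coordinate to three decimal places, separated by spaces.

-1.052 -0.800 0.585

θ = κ·ℓ = 1.2656 × 1.8241 = 2.30858 rad
ρ = (1 − cos θ)/κ = (1 − -0.67265)/1.2656 = 1.32163
z = sin θ / κ = 0.73996/1.2656 = 0.58467
x = ρ cos φ = 1.32163 × cos(217.25°) = -1.05202
y = ρ sin φ = 1.32163 × sin(217.25°) = -0.79997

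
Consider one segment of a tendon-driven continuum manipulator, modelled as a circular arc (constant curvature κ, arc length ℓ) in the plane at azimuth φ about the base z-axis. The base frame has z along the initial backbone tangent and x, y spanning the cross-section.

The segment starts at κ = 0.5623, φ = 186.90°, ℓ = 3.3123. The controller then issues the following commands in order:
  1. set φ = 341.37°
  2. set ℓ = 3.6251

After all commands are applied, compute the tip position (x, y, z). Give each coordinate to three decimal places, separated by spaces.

2.445 -0.824 1.588

initial: κ=0.5623, φ=186.90°, ℓ=3.3123
cmd 1: set φ=341.37° → (κ,φ,ℓ)=(0.5623,341.37°,3.3123) → tip=(2.1699,-0.7315,1.7033)
cmd 2: set ℓ=3.6251 → (κ,φ,ℓ)=(0.5623,341.37°,3.6251) → tip=(2.4448,-0.8242,1.5875)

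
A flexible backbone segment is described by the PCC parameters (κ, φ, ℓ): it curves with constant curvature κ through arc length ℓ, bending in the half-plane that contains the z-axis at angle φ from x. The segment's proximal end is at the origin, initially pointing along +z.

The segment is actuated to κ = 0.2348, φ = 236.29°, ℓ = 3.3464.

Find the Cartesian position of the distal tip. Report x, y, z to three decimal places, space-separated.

-0.693 -1.039 3.013

θ = κ·ℓ = 0.2348 × 3.3464 = 0.78573 rad
ρ = (1 − cos θ)/κ = (1 − 0.70687)/0.2348 = 1.24843
z = sin θ / κ = 0.70734/0.2348 = 3.01254
x = ρ cos φ = 1.24843 × cos(236.29°) = -0.69287
y = ρ sin φ = 1.24843 × sin(236.29°) = -1.03852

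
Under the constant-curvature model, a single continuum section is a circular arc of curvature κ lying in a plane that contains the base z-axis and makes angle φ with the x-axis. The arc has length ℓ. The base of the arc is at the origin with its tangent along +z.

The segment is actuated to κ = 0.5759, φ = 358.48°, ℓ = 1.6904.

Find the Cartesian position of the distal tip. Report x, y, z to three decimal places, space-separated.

0.760 -0.020 1.436

θ = κ·ℓ = 0.5759 × 1.6904 = 0.97350 rad
ρ = (1 − cos θ)/κ = (1 − 0.56241)/0.5759 = 0.75984
z = sin θ / κ = 0.82686/0.5759 = 1.43577
x = ρ cos φ = 0.75984 × cos(358.48°) = 0.75957
y = ρ sin φ = 0.75984 × sin(358.48°) = -0.02016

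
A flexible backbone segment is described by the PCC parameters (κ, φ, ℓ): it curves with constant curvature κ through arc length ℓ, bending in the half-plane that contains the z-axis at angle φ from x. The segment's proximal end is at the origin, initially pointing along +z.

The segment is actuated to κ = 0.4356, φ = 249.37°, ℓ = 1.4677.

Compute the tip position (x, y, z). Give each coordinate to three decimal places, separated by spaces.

θ = κ·ℓ = 0.4356 × 1.4677 = 0.63933 rad
ρ = (1 − cos θ)/κ = (1 − 0.80250)/0.4356 = 0.45341
z = sin θ / κ = 0.59666/0.4356 = 1.36974
x = ρ cos φ = 0.45341 × cos(249.37°) = -0.15975
y = ρ sin φ = 0.45341 × sin(249.37°) = -0.42433

-0.160 -0.424 1.370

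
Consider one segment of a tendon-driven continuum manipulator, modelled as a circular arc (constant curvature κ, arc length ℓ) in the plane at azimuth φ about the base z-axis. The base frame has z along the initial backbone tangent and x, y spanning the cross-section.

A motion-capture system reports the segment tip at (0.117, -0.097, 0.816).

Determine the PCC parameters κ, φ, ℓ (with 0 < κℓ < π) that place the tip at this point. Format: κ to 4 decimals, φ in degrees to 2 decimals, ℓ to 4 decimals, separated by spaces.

0.4412 320.34 0.8347

ρ = √(x²+y²) = √(0.117² + -0.097²) = 0.15198
φ = atan2(y, x) mod 360° = atan2(-0.097, 0.117) = 320.3392°
|p|² = ρ² + z² = 0.15198² + 0.816² = 0.68895
κ = 2ρ / |p|² = 2×0.15198 / 0.68895 = 0.44119
θ = 2·atan2(ρ, z) = 2·atan2(0.15198, 0.816) = 0.36828 rad
ℓ = θ/κ = 0.36828/0.44119 = 0.83474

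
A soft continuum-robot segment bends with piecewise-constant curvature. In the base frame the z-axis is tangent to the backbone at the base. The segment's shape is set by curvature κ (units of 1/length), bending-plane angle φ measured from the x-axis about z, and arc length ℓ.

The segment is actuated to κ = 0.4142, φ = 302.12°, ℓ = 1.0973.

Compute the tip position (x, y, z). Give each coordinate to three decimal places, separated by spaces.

θ = κ·ℓ = 0.4142 × 1.0973 = 0.45450 rad
ρ = (1 − cos θ)/κ = (1 − 0.89848)/0.4142 = 0.24510
z = sin θ / κ = 0.43901/0.4142 = 1.05991
x = ρ cos φ = 0.24510 × cos(302.12°) = 0.13032
y = ρ sin φ = 0.24510 × sin(302.12°) = -0.20758

0.130 -0.208 1.060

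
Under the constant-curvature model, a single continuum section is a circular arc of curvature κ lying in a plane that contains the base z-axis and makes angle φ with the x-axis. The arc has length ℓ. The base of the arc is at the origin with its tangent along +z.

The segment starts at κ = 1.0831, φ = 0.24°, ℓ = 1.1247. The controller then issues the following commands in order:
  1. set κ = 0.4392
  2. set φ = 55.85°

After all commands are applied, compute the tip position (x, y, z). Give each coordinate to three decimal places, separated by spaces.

0.153 0.225 1.080

initial: κ=1.0831, φ=0.24°, ℓ=1.1247
cmd 1: set κ=0.4392 → (κ,φ,ℓ)=(0.4392,0.24°,1.1247) → tip=(0.2722,0.0011,1.0795)
cmd 2: set φ=55.85° → (κ,φ,ℓ)=(0.4392,55.85°,1.1247) → tip=(0.1528,0.2252,1.0795)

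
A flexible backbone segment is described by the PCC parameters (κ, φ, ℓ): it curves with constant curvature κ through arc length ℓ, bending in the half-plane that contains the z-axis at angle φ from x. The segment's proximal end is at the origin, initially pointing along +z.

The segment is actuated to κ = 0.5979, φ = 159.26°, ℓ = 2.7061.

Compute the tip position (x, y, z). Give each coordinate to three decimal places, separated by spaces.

-1.638 0.620 1.671

θ = κ·ℓ = 0.5979 × 2.7061 = 1.61798 rad
ρ = (1 − cos θ)/κ = (1 − -0.04716)/0.5979 = 1.75140
z = sin θ / κ = 0.99889/0.5979 = 1.67066
x = ρ cos φ = 1.75140 × cos(159.26°) = -1.63791
y = ρ sin φ = 1.75140 × sin(159.26°) = 0.62022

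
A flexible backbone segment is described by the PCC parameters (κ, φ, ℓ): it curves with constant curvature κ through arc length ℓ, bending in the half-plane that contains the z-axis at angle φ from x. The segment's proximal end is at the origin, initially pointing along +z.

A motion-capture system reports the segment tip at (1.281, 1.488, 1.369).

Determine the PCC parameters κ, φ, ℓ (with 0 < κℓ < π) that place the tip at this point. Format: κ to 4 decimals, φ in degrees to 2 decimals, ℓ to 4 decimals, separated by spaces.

0.6854 49.28 2.8069

ρ = √(x²+y²) = √(1.281² + 1.488²) = 1.96344
φ = atan2(y, x) mod 360° = atan2(1.488, 1.281) = 49.2753°
|p|² = ρ² + z² = 1.96344² + 1.369² = 5.72927
κ = 2ρ / |p|² = 2×1.96344 / 5.72927 = 0.68541
θ = 2·atan2(ρ, z) = 2·atan2(1.96344, 1.369) = 1.92384 rad
ℓ = θ/κ = 1.92384/0.68541 = 2.80686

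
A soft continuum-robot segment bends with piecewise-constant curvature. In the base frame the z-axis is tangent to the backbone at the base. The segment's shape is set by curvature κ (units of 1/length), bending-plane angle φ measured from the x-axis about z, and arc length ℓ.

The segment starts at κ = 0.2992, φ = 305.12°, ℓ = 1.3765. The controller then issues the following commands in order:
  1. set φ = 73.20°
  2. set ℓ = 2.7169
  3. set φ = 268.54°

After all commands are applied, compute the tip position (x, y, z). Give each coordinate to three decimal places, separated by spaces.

-0.027 -1.044 2.427

initial: κ=0.2992, φ=305.12°, ℓ=1.3765
cmd 1: set φ=73.20° → (κ,φ,ℓ)=(0.2992,73.20°,1.3765) → tip=(0.0808,0.2675,1.3379)
cmd 2: set ℓ=2.7169 → (κ,φ,ℓ)=(0.2992,73.20°,2.7169) → tip=(0.3020,1.0002,2.4274)
cmd 3: set φ=268.54° → (κ,φ,ℓ)=(0.2992,268.54°,2.7169) → tip=(-0.0266,-1.0445,2.4274)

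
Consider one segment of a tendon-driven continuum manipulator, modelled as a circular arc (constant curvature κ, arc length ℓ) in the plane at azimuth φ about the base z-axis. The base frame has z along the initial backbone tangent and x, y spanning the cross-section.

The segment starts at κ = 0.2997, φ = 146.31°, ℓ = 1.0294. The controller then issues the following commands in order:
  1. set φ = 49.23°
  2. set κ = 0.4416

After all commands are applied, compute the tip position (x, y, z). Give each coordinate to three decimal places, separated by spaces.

initial: κ=0.2997, φ=146.31°, ℓ=1.0294
cmd 1: set φ=49.23° → (κ,φ,ℓ)=(0.2997,49.23°,1.0294) → tip=(0.1029,0.1193,1.0131)
cmd 2: set κ=0.4416 → (κ,φ,ℓ)=(0.4416,49.23°,1.0294) → tip=(0.1502,0.1742,0.9943)

0.150 0.174 0.994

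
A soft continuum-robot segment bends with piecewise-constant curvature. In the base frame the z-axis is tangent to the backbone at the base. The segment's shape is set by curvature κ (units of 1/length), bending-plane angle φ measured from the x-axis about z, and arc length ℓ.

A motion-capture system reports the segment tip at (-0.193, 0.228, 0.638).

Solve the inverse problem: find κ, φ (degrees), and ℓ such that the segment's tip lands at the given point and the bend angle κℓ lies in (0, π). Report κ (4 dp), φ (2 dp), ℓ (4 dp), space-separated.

ρ = √(x²+y²) = √(-0.193² + 0.228²) = 0.29872
φ = atan2(y, x) mod 360° = atan2(0.228, -0.193) = 130.2476°
|p|² = ρ² + z² = 0.29872² + 0.638² = 0.49628
κ = 2ρ / |p|² = 2×0.29872 / 0.49628 = 1.20384
θ = 2·atan2(ρ, z) = 2·atan2(0.29872, 0.638) = 0.87579 rad
ℓ = θ/κ = 0.87579/1.20384 = 0.72750

1.2038 130.25 0.7275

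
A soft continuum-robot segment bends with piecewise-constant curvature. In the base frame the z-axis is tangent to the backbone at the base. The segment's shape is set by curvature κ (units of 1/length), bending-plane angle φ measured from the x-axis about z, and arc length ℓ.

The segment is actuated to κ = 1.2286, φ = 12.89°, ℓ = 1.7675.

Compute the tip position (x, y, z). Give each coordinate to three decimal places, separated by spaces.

θ = κ·ℓ = 1.2286 × 1.7675 = 2.17155 rad
ρ = (1 − cos θ)/κ = (1 − -0.56526)/1.2286 = 1.27402
z = sin θ / κ = 0.82491/1.2286 = 0.67142
x = ρ cos φ = 1.27402 × cos(12.89°) = 1.24192
y = ρ sin φ = 1.27402 × sin(12.89°) = 0.28421

1.242 0.284 0.671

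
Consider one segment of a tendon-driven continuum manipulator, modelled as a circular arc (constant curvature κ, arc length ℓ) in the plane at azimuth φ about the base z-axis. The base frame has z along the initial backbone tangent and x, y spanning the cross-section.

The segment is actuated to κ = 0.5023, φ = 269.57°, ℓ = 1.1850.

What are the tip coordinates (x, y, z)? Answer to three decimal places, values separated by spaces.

-0.003 -0.342 1.116

θ = κ·ℓ = 0.5023 × 1.1850 = 0.59523 rad
ρ = (1 − cos θ)/κ = (1 − 0.82802)/0.5023 = 0.34238
z = sin θ / κ = 0.56070/0.5023 = 1.11626
x = ρ cos φ = 0.34238 × cos(269.57°) = -0.00257
y = ρ sin φ = 0.34238 × sin(269.57°) = -0.34237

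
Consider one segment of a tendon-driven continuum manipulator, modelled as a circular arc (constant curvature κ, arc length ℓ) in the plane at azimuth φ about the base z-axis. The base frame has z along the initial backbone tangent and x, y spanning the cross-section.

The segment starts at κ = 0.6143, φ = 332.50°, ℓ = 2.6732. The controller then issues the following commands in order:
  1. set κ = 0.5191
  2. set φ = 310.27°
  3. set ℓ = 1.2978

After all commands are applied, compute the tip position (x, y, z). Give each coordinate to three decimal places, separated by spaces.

initial: κ=0.6143, φ=332.50°, ℓ=2.6732
cmd 1: set κ=0.5191 → (κ,φ,ℓ)=(0.5191,332.50°,2.6732) → tip=(1.3976,-0.7275,1.8942)
cmd 2: set φ=310.27° → (κ,φ,ℓ)=(0.5191,310.27°,2.6732) → tip=(1.0184,-1.2022,1.8942)
cmd 3: set ℓ=1.2978 → (κ,φ,ℓ)=(0.5191,310.27°,1.2978) → tip=(0.2720,-0.3211,1.2018)

0.272 -0.321 1.202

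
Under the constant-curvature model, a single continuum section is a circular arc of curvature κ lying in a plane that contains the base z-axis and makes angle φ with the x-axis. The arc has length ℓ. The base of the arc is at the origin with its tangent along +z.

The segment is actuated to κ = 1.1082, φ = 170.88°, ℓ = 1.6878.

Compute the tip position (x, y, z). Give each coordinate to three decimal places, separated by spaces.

θ = κ·ℓ = 1.1082 × 1.6878 = 1.87042 rad
ρ = (1 − cos θ)/κ = (1 − -0.29516)/1.1082 = 1.16871
z = sin θ / κ = 0.95545/1.1082 = 0.86216
x = ρ cos φ = 1.16871 × cos(170.88°) = -1.15393
y = ρ sin φ = 1.16871 × sin(170.88°) = 0.18524

-1.154 0.185 0.862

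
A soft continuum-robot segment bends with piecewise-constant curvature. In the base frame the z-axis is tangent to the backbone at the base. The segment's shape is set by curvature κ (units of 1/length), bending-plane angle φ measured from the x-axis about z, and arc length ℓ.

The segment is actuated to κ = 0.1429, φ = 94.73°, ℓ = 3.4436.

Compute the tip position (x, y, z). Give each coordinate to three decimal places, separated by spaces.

θ = κ·ℓ = 0.1429 × 3.4436 = 0.49209 rad
ρ = (1 − cos θ)/κ = (1 − 0.88135)/0.1429 = 0.83032
z = sin θ / κ = 0.47247/0.1429 = 3.30629
x = ρ cos φ = 0.83032 × cos(94.73°) = -0.06847
y = ρ sin φ = 0.83032 × sin(94.73°) = 0.82749

-0.068 0.827 3.306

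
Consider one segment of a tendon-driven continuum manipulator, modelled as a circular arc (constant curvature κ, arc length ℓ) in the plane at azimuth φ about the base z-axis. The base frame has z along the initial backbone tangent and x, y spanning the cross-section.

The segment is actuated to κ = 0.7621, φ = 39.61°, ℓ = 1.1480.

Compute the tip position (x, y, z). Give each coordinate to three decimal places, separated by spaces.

θ = κ·ℓ = 0.7621 × 1.1480 = 0.87489 rad
ρ = (1 − cos θ)/κ = (1 − 0.64108)/0.7621 = 0.47096
z = sin θ / κ = 0.76747/0.7621 = 1.00705
x = ρ cos φ = 0.47096 × cos(39.61°) = 0.36283
y = ρ sin φ = 0.47096 × sin(39.61°) = 0.30027

0.363 0.300 1.007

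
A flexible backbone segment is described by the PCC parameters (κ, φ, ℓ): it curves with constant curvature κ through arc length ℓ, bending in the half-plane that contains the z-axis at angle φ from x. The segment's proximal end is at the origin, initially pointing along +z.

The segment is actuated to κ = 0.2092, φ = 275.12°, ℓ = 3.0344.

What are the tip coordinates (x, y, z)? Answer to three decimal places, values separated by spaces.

θ = κ·ℓ = 0.2092 × 3.0344 = 0.63480 rad
ρ = (1 − cos θ)/κ = (1 − 0.80519)/0.2092 = 0.93120
z = sin θ / κ = 0.59301/0.2092 = 2.83467
x = ρ cos φ = 0.93120 × cos(275.12°) = 0.08310
y = ρ sin φ = 0.93120 × sin(275.12°) = -0.92749

0.083 -0.927 2.835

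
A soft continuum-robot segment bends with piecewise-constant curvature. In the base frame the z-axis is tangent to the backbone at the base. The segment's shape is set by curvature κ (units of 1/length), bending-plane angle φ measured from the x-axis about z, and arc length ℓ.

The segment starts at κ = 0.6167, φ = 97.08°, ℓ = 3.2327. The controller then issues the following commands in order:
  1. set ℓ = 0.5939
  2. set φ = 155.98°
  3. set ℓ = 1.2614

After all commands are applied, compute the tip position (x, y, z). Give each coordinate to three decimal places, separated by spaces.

initial: κ=0.6167, φ=97.08°, ℓ=3.2327
cmd 1: set ℓ=0.5939 → (κ,φ,ℓ)=(0.6167,97.08°,0.5939) → tip=(-0.0133,0.1067,0.5807)
cmd 2: set φ=155.98° → (κ,φ,ℓ)=(0.6167,155.98°,0.5939) → tip=(-0.0982,0.0438,0.5807)
cmd 3: set ℓ=1.2614 → (κ,φ,ℓ)=(0.6167,155.98°,1.2614) → tip=(-0.4260,0.1898,1.1380)

-0.426 0.190 1.138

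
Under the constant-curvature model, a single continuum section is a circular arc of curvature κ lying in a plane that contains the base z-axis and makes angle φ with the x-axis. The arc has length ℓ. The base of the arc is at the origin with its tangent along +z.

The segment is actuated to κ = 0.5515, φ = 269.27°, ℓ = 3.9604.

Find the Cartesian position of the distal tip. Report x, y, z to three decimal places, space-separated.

-0.036 -2.857 1.483

θ = κ·ℓ = 0.5515 × 3.9604 = 2.18416 rad
ρ = (1 − cos θ)/κ = (1 − -0.57562)/0.5515 = 2.85698
z = sin θ / κ = 0.81772/0.5515 = 1.48271
x = ρ cos φ = 2.85698 × cos(269.27°) = -0.03640
y = ρ sin φ = 2.85698 × sin(269.27°) = -2.85674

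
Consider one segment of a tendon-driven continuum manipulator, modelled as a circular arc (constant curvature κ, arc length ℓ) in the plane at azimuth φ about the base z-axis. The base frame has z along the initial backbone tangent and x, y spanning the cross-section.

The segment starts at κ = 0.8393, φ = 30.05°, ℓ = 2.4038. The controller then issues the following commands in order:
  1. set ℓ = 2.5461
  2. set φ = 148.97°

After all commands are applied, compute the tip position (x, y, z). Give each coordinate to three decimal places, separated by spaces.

-1.569 0.944 1.006

initial: κ=0.8393, φ=30.05°, ℓ=2.4038
cmd 1: set ℓ=2.5461 → (κ,φ,ℓ)=(0.8393,30.05°,2.5461) → tip=(1.5845,0.9167,1.0056)
cmd 2: set φ=148.97° → (κ,φ,ℓ)=(0.8393,148.97°,2.5461) → tip=(-1.5686,0.9436,1.0056)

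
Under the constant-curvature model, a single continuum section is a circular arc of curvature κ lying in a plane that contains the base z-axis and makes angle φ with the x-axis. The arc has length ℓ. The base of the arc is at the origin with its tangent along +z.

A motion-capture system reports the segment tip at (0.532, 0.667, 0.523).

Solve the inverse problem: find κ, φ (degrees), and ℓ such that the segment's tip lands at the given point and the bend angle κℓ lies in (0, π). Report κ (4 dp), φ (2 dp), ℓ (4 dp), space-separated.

1.7039 51.42 1.1983

ρ = √(x²+y²) = √(0.532² + 0.667²) = 0.85318
φ = atan2(y, x) mod 360° = atan2(0.667, 0.532) = 51.4241°
|p|² = ρ² + z² = 0.85318² + 0.523² = 1.00144
κ = 2ρ / |p|² = 2×0.85318 / 1.00144 = 1.70390
θ = 2·atan2(ρ, z) = 2·atan2(0.85318, 0.523) = 2.04174 rad
ℓ = θ/κ = 2.04174/1.70390 = 1.19828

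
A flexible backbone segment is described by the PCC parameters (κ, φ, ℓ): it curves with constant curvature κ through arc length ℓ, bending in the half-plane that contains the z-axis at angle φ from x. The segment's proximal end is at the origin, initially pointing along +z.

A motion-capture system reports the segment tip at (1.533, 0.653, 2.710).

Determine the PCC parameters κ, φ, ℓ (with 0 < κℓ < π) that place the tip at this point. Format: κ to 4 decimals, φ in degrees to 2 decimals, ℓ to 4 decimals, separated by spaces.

ρ = √(x²+y²) = √(1.533² + 0.653²) = 1.66628
φ = atan2(y, x) mod 360° = atan2(0.653, 1.533) = 23.0722°
|p|² = ρ² + z² = 1.66628² + 2.710² = 10.12060
κ = 2ρ / |p|² = 2×1.66628 / 10.12060 = 0.32929
θ = 2·atan2(ρ, z) = 2·atan2(1.66628, 2.710) = 1.10256 rad
ℓ = θ/κ = 1.10256/0.32929 = 3.34833

0.3293 23.07 3.3483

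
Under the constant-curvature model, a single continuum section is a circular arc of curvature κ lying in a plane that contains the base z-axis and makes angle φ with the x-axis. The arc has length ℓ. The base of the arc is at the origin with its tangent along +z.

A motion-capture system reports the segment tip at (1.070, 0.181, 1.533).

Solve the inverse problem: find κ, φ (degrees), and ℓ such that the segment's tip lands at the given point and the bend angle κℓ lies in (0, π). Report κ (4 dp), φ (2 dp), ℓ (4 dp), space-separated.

ρ = √(x²+y²) = √(1.070² + 0.181²) = 1.08520
φ = atan2(y, x) mod 360° = atan2(0.181, 1.070) = 9.6012°
|p|² = ρ² + z² = 1.08520² + 1.533² = 3.52775
κ = 2ρ / |p|² = 2×1.08520 / 3.52775 = 0.61524
θ = 2·atan2(ρ, z) = 2·atan2(1.08520, 1.533) = 1.23201 rad
ℓ = θ/κ = 1.23201/0.61524 = 2.00249

0.6152 9.60 2.0025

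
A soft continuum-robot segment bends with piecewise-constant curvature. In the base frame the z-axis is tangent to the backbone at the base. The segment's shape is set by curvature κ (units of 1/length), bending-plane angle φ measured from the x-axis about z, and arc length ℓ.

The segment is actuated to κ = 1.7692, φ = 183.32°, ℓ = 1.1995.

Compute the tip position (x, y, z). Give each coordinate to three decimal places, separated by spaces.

θ = κ·ℓ = 1.7692 × 1.1995 = 2.12216 rad
ρ = (1 − cos θ)/κ = (1 − -0.52385)/1.7692 = 0.86132
z = sin θ / κ = 0.85181/1.7692 = 0.48147
x = ρ cos φ = 0.86132 × cos(183.32°) = -0.85987
y = ρ sin φ = 0.86132 × sin(183.32°) = -0.04988

-0.860 -0.050 0.481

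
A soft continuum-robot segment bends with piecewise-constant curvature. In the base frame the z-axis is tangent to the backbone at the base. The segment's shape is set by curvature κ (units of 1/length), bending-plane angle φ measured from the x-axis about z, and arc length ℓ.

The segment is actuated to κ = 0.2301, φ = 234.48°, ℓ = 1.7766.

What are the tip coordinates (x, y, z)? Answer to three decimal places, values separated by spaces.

θ = κ·ℓ = 0.2301 × 1.7766 = 0.40880 rad
ρ = (1 − cos θ)/κ = (1 − 0.91760)/0.2301 = 0.35810
z = sin θ / κ = 0.39750/0.2301 = 1.72753
x = ρ cos φ = 0.35810 × cos(234.48°) = -0.20805
y = ρ sin φ = 0.35810 × sin(234.48°) = -0.29147

-0.208 -0.291 1.728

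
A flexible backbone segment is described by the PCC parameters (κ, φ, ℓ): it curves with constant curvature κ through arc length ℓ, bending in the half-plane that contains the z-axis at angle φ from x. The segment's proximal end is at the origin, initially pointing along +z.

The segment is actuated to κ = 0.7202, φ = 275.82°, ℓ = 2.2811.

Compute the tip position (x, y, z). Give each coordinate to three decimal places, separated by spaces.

θ = κ·ℓ = 0.7202 × 2.2811 = 1.64285 rad
ρ = (1 − cos θ)/κ = (1 − -0.07199)/0.7202 = 1.48846
z = sin θ / κ = 0.99741/0.7202 = 1.38490
x = ρ cos φ = 1.48846 × cos(275.82°) = 0.15094
y = ρ sin φ = 1.48846 × sin(275.82°) = -1.48079

0.151 -1.481 1.385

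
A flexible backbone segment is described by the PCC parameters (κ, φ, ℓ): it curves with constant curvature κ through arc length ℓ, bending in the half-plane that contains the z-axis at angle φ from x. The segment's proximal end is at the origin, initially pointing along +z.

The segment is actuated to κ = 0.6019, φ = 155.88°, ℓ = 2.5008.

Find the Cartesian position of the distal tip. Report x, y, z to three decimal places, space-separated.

θ = κ·ℓ = 0.6019 × 2.5008 = 1.50523 rad
ρ = (1 − cos θ)/κ = (1 − 0.06552)/0.6019 = 1.55255
z = sin θ / κ = 0.99785/0.6019 = 1.65784
x = ρ cos φ = 1.55255 × cos(155.88°) = -1.41700
y = ρ sin φ = 1.55255 × sin(155.88°) = 0.63445

-1.417 0.634 1.658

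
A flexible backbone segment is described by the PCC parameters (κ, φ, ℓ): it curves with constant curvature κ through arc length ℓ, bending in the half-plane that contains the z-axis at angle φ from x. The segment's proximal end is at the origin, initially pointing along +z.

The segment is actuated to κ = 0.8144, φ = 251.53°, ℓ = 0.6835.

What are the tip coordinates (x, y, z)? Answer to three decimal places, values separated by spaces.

-0.059 -0.176 0.649

θ = κ·ℓ = 0.8144 × 0.6835 = 0.55664 rad
ρ = (1 − cos θ)/κ = (1 − 0.84903)/0.8144 = 0.18537
z = sin θ / κ = 0.52834/0.8144 = 0.64875
x = ρ cos φ = 0.18537 × cos(251.53°) = -0.05873
y = ρ sin φ = 0.18537 × sin(251.53°) = -0.17582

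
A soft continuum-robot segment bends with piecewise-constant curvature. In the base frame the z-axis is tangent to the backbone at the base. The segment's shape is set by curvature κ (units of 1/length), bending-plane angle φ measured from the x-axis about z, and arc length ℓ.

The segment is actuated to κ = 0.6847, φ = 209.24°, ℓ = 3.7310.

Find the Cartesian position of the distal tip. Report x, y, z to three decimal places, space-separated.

θ = κ·ℓ = 0.6847 × 3.7310 = 2.55462 rad
ρ = (1 − cos θ)/κ = (1 − -0.83262)/0.6847 = 2.67653
z = sin θ / κ = 0.55385/0.6847 = 0.80889
x = ρ cos φ = 2.67653 × cos(209.24°) = -2.33549
y = ρ sin φ = 2.67653 × sin(209.24°) = -1.30740

-2.335 -1.307 0.809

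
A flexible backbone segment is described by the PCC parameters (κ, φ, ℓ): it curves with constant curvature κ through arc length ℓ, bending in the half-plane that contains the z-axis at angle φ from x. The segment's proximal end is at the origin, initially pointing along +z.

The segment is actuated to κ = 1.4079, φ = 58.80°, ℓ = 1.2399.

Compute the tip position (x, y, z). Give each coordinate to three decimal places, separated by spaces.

0.432 0.713 0.699

θ = κ·ℓ = 1.4079 × 1.2399 = 1.74566 rad
ρ = (1 − cos θ)/κ = (1 − -0.17397)/1.4079 = 0.83384
z = sin θ / κ = 0.98475/1.4079 = 0.69945
x = ρ cos φ = 0.83384 × cos(58.80°) = 0.43195
y = ρ sin φ = 0.83384 × sin(58.80°) = 0.71324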